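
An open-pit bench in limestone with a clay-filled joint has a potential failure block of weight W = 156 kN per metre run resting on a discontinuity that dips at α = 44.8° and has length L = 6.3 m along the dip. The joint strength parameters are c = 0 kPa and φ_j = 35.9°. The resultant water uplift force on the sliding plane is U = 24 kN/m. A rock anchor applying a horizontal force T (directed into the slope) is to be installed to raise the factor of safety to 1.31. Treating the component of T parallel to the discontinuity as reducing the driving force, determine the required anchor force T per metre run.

Resolving forces along and normal to the sliding plane, with the horizontal anchor force T adding T·sinα to the effective normal force and T·cosα acting up the plane against the driving force:
FS = [cL + (W cosα − U + T sinα) tanφ_j] / [W sinα − T cosα]
Without the anchor: N' = 86.7 kN/m, driving T_d = 109.9 kN/m, resisting R = 0·6.3 + 86.7·tan35.9° = 62.8 kN/m, FS = 0.57.
Setting FS = 1.31 and solving for T:
1.31·(109.9 − T cos44.8°) = 62.8 + T sin44.8°·tan35.9°
T·(sin44.8°·tan35.9° + 1.31·cos44.8°) = 1.31·109.9 − 62.8
T·(0.7046·0.7239 + 1.31·0.7096) = 144.0 − 62.8 = 81.2
T·1.4396 = 81.2
T = 56.4 kN/m

T = 56 kN/m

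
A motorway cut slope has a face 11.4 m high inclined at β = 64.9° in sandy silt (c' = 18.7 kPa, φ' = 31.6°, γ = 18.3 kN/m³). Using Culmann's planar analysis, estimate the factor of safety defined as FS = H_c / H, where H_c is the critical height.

FS = 1.68

H_c = (4c'/γ) · sinβ cosφ' / [1 − cos(β − φ')]
    = (4·18.7/18.3) · sin64.9°·cos31.6° / [1 − cos33.3°]
    = 4.087 · 0.7713 / 0.1642 = 19.20 m
FS = H_c / H = 19.20 / 11.4 = 1.684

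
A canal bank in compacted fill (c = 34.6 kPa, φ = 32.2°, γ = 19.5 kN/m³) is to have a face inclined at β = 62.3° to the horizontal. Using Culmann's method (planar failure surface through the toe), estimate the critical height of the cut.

H_c = 39.43 m

Culmann's analysis gives the critical failure plane at α_cr = (β + φ)/2 = (62.3 + 32.2)/2 = 47.2°, and the critical height
H_c = (4c/γ) · sinβ cosφ / [1 − cos(β − φ)]
    = (4·34.6/19.5) · sin62.3°·cos32.2° / [1 − cos(30.1°)]
    = 7.097 · 0.8854·0.8462 / [1 − 0.8652]
    = 7.097 · 0.7492 / 0.1348
    = 39.43 m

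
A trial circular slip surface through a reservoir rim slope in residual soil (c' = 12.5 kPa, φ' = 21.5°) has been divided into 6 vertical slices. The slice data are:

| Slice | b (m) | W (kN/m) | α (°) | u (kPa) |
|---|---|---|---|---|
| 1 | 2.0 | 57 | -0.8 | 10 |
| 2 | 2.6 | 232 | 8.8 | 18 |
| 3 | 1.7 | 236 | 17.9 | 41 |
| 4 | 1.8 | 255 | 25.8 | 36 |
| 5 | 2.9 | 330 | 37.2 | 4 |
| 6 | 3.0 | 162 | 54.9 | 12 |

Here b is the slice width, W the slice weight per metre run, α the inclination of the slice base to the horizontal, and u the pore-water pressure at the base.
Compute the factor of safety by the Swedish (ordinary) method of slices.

FS = 0.97

Ordinary method of slices: FS = Σ[c'·Δl_i + (W_i cosα_i − u_i·Δl_i)·tanφ'] / Σ W_i sinα_i, with Δl_i = b_i / cosα_i.
Slice 1: Δl = 2.0/cos(-0.8°) = 2.000 m; N'_1 = 57·cos(-0.8°) − 10·2.000 = 37.0; c'Δl = 25.00; W sinα = -0.8
Slice 2: Δl = 2.6/cos8.8° = 2.631 m; N'_2 = 232·cos8.8° − 18·2.631 = 181.9; c'Δl = 32.89; W sinα = 35.5
Slice 3: Δl = 1.7/cos17.9° = 1.786 m; N'_3 = 236·cos17.9° − 41·1.786 = 151.3; c'Δl = 22.33; W sinα = 72.5
Slice 4: Δl = 1.8/cos25.8° = 1.999 m; N'_4 = 255·cos25.8° − 36·1.999 = 157.6; c'Δl = 24.99; W sinα = 111.0
Slice 5: Δl = 2.9/cos37.2° = 3.641 m; N'_5 = 330·cos37.2° − 4·3.641 = 248.3; c'Δl = 45.51; W sinα = 199.5
Slice 6: Δl = 3.0/cos54.9° = 5.217 m; N'_6 = 162·cos54.9° − 12·5.217 = 30.5; c'Δl = 65.22; W sinα = 132.5
Σc'Δl = 215.9 kN/m; ΣN' = 806.7 kN/m; ΣW sinα = 550.3 kN/m
Resisting = 215.9 + 806.7·tan21.5° = 215.9 + 317.8 = 533.7 kN/m
FS = 533.7 / 550.3 = 0.970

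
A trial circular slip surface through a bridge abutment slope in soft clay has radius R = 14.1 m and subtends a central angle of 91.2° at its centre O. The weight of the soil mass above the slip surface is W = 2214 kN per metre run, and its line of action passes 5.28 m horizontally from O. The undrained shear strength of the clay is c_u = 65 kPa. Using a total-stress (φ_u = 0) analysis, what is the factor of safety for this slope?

Taking moments about the centre O, the resisting moment is provided by the undrained shear strength acting along the arc:
Arc length L_a = R·θ = 14.1·(91.2°·π/180) = 14.1·1.5917 = 22.44 m
M_R = c_u·L_a·R = 65·22.44·14.1 = 20569.5 kN·m/m
M_D = W·d = 2214·5.28 = 11689.9 kN·m/m
FS = M_R / M_D = 20569.5 / 11689.9 = 1.760

FS = 1.76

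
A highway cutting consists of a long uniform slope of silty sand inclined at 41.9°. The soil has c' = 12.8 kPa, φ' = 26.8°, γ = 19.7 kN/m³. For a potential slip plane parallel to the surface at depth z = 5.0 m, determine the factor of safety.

For an infinite slope with a slip plane parallel to the surface (no pore pressure): FS = [c' + γz cos²β tanφ'] / [γz sinβ cosβ].
γz = 19.7·5.0 = 98.50 kN/m²
Numerator = 12.8 + 98.50·cos²41.9°·tan26.8° = 12.8 + 98.50·0.5540·0.5051 = 40.365 kPa
Denominator = 98.50·sin41.9°·cos41.9° = 98.50·0.6678·0.7443 = 48.962 kPa
FS = 40.365 / 48.962 = 0.824

FS = 0.82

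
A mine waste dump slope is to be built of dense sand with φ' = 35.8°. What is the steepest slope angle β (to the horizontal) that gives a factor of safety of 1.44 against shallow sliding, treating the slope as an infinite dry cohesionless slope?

β = 26.6°

For an infinite dry cohesionless slope FS = tanφ'/tanβ, so tanβ = tanφ' / FS.
tanβ = tan35.8° / 1.44 = 0.7212 / 1.44 = 0.5008
β = arctan(0.5008) = 26.60°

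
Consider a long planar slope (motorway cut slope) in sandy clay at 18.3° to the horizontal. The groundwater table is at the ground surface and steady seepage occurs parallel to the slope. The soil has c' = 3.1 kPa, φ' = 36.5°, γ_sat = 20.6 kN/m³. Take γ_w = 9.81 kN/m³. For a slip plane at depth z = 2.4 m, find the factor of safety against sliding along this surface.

FS = 1.38

With seepage parallel to the slope and the water table at the surface, the effective normal stress on the slip plane uses the buoyant unit weight γ' = γ_sat − γ_w while the driving shear stress uses γ_sat:
FS = [c' + γ' z cos²β tanφ'] / [γ_sat z sinβ cosβ]
γ' = 20.6 − 9.81 = 10.79 kN/m³
Numerator = 3.1 + 10.79·2.4·cos²18.3°·tan36.5° = 3.1 + 10.79·2.4·0.9014·0.7400 = 20.373 kPa
Denominator = 20.6·2.4·sin18.3°·cos18.3° = 20.6·2.4·0.3140·0.9494 = 14.739 kPa
FS = 20.373 / 14.739 = 1.382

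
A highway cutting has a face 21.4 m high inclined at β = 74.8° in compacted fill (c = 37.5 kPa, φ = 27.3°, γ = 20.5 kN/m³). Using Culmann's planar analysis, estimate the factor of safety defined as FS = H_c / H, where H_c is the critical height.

H_c = (4c/γ) · sinβ cosφ / [1 − cos(β − φ)]
    = (4·37.5/20.5) · sin74.8°·cos27.3° / [1 − cos47.5°]
    = 7.317 · 0.8575 / 0.3244 = 19.34 m
FS = H_c / H = 19.34 / 21.4 = 0.904

FS = 0.90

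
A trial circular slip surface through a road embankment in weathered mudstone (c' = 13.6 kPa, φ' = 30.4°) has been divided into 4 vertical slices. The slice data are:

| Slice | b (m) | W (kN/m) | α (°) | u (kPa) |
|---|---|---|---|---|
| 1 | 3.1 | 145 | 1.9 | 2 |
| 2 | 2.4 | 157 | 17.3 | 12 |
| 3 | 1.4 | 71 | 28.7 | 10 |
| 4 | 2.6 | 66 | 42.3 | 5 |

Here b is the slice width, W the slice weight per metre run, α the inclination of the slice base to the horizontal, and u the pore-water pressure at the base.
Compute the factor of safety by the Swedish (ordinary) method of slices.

Ordinary method of slices: FS = Σ[c'·Δl_i + (W_i cosα_i − u_i·Δl_i)·tanφ'] / Σ W_i sinα_i, with Δl_i = b_i / cosα_i.
Slice 1: Δl = 3.1/cos1.9° = 3.102 m; N'_1 = 145·cos1.9° − 2·3.102 = 138.7; c'Δl = 42.18; W sinα = 4.8
Slice 2: Δl = 2.4/cos17.3° = 2.514 m; N'_2 = 157·cos17.3° − 12·2.514 = 119.7; c'Δl = 34.19; W sinα = 46.7
Slice 3: Δl = 1.4/cos28.7° = 1.596 m; N'_3 = 71·cos28.7° − 10·1.596 = 46.3; c'Δl = 21.71; W sinα = 34.1
Slice 4: Δl = 2.6/cos42.3° = 3.515 m; N'_4 = 66·cos42.3° − 5·3.515 = 31.2; c'Δl = 47.81; W sinα = 44.4
Σc'Δl = 145.9 kN/m; ΣN' = 336.0 kN/m; ΣW sinα = 130.0 kN/m
Resisting = 145.9 + 336.0·tan30.4° = 145.9 + 197.1 = 343.0 kN/m
FS = 343.0 / 130.0 = 2.638

FS = 2.64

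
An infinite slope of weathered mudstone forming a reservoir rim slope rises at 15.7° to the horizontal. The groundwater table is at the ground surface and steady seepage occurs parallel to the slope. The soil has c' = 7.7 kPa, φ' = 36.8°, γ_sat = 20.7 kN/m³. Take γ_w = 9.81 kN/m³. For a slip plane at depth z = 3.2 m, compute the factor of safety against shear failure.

With seepage parallel to the slope and the water table at the surface, the effective normal stress on the slip plane uses the buoyant unit weight γ' = γ_sat − γ_w while the driving shear stress uses γ_sat:
FS = [c' + γ' z cos²β tanφ'] / [γ_sat z sinβ cosβ]
γ' = 20.7 − 9.81 = 10.89 kN/m³
Numerator = 7.7 + 10.89·3.2·cos²15.7°·tan36.8° = 7.7 + 10.89·3.2·0.9268·0.7481 = 31.861 kPa
Denominator = 20.7·3.2·sin15.7°·cos15.7° = 20.7·3.2·0.2706·0.9627 = 17.256 kPa
FS = 31.861 / 17.256 = 1.846

FS = 1.85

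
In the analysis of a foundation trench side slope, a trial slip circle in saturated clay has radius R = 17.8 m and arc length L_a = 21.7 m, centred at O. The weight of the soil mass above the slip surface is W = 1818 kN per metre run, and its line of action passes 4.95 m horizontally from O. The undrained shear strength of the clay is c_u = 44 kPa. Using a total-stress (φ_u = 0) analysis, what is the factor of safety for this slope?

FS = 1.89

Taking moments about the centre O, the resisting moment is provided by the undrained shear strength acting along the arc:
M_R = c_u·L_a·R = 44·21.70·17.8 = 16995.4 kN·m/m
M_D = W·d = 1818·4.95 = 8999.1 kN·m/m
FS = M_R / M_D = 16995.4 / 8999.1 = 1.889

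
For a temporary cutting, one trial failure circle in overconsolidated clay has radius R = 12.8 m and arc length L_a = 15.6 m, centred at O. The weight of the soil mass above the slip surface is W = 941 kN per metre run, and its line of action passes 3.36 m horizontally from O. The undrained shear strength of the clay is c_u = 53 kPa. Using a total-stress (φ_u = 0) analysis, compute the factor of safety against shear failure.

FS = 3.35

Taking moments about the centre O, the resisting moment is provided by the undrained shear strength acting along the arc:
M_R = c_u·L_a·R = 53·15.60·12.8 = 10583.0 kN·m/m
M_D = W·d = 941·3.36 = 3161.8 kN·m/m
FS = M_R / M_D = 10583.0 / 3161.8 = 3.347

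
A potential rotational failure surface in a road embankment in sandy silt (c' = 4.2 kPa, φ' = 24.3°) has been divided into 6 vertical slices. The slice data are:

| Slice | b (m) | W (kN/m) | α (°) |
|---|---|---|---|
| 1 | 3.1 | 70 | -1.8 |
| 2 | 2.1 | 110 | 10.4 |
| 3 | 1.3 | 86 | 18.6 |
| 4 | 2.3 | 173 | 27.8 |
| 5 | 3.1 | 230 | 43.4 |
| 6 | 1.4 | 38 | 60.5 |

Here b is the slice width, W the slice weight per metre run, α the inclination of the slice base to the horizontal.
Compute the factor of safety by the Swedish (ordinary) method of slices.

FS = 1.07

Ordinary method of slices: FS = Σ[c'·Δl_i + (W_i cosα_i)·tanφ'] / Σ W_i sinα_i, with Δl_i = b_i / cosα_i.
Slice 1: Δl = 3.1/cos(-1.8°) = 3.102 m; N'_1 = 70·cos(-1.8°) = 70.0; c'Δl = 13.03; W sinα = -2.2
Slice 2: Δl = 2.1/cos10.4° = 2.135 m; N'_2 = 110·cos10.4° = 108.2; c'Δl = 8.97; W sinα = 19.9
Slice 3: Δl = 1.3/cos18.6° = 1.372 m; N'_3 = 86·cos18.6° = 81.5; c'Δl = 5.76; W sinα = 27.4
Slice 4: Δl = 2.3/cos27.8° = 2.600 m; N'_4 = 173·cos27.8° = 153.0; c'Δl = 10.92; W sinα = 80.7
Slice 5: Δl = 3.1/cos43.4° = 4.267 m; N'_5 = 230·cos43.4° = 167.1; c'Δl = 17.92; W sinα = 158.0
Slice 6: Δl = 1.4/cos60.5° = 2.843 m; N'_6 = 38·cos60.5° = 18.7; c'Δl = 11.94; W sinα = 33.1
Σc'Δl = 68.5 kN/m; ΣN' = 598.5 kN/m; ΣW sinα = 316.9 kN/m
Resisting = 68.5 + 598.5·tan24.3° = 68.5 + 270.2 = 338.8 kN/m
FS = 338.8 / 316.9 = 1.069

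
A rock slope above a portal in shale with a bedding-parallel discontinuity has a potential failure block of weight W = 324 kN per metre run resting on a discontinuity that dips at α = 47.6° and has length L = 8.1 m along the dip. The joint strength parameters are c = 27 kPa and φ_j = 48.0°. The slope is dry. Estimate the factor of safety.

FS = 1.93

Resolving the block weight along and normal to the plane and applying the Mohr–Coulomb strength on the joint:
N' = W cosα = 324·cos47.6° = 218.5 kN/m
Driving force T = W sinα = 324·sin47.6° = 239.3 kN/m
Resisting force R = c·L + N'·tanφ_j = 27·8.1 + 218.5·tan48.0° = 218.7 + 242.6 = 461.3 kN/m
FS = R / T = 461.3 / 239.3 = 1.928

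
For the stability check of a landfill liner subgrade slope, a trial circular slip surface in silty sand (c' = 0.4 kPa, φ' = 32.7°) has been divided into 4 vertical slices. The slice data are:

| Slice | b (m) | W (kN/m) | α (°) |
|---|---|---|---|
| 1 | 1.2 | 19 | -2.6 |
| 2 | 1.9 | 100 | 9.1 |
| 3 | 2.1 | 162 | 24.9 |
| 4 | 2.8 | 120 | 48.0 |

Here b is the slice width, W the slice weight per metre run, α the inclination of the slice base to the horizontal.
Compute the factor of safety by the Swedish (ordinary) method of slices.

FS = 1.31

Ordinary method of slices: FS = Σ[c'·Δl_i + (W_i cosα_i)·tanφ'] / Σ W_i sinα_i, with Δl_i = b_i / cosα_i.
Slice 1: Δl = 1.2/cos(-2.6°) = 1.201 m; N'_1 = 19·cos(-2.6°) = 19.0; c'Δl = 0.48; W sinα = -0.9
Slice 2: Δl = 1.9/cos9.1° = 1.924 m; N'_2 = 100·cos9.1° = 98.7; c'Δl = 0.77; W sinα = 15.8
Slice 3: Δl = 2.1/cos24.9° = 2.315 m; N'_3 = 162·cos24.9° = 146.9; c'Δl = 0.93; W sinα = 68.2
Slice 4: Δl = 2.8/cos48.0° = 4.185 m; N'_4 = 120·cos48.0° = 80.3; c'Δl = 1.67; W sinα = 89.2
Σc'Δl = 3.9 kN/m; ΣN' = 345.0 kN/m; ΣW sinα = 172.3 kN/m
Resisting = 3.9 + 345.0·tan32.7° = 3.9 + 221.5 = 225.3 kN/m
FS = 225.3 / 172.3 = 1.307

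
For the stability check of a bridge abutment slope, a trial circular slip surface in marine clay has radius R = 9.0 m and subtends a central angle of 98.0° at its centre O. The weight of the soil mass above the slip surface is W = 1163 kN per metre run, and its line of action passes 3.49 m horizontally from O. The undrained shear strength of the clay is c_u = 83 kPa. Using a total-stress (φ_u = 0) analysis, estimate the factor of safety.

Taking moments about the centre O, the resisting moment is provided by the undrained shear strength acting along the arc:
Arc length L_a = R·θ = 9.0·(98.0°·π/180) = 9.0·1.7104 = 15.39 m
M_R = c_u·L_a·R = 83·15.39·9.0 = 11499.2 kN·m/m
M_D = W·d = 1163·3.49 = 4058.9 kN·m/m
FS = M_R / M_D = 11499.2 / 4058.9 = 2.833

FS = 2.83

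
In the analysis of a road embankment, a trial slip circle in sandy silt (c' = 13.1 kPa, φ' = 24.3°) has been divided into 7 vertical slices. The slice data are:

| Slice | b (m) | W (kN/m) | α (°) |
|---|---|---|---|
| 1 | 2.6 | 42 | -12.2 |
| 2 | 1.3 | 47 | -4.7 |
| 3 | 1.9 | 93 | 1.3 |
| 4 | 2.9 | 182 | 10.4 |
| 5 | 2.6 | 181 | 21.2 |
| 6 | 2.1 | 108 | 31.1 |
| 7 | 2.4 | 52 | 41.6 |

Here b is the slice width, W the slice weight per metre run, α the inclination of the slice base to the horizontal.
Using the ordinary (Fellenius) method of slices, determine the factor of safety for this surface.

Ordinary method of slices: FS = Σ[c'·Δl_i + (W_i cosα_i)·tanφ'] / Σ W_i sinα_i, with Δl_i = b_i / cosα_i.
Slice 1: Δl = 2.6/cos(-12.2°) = 2.660 m; N'_1 = 42·cos(-12.2°) = 41.1; c'Δl = 34.85; W sinα = -8.9
Slice 2: Δl = 1.3/cos(-4.7°) = 1.304 m; N'_2 = 47·cos(-4.7°) = 46.8; c'Δl = 17.09; W sinα = -3.9
Slice 3: Δl = 1.9/cos1.3° = 1.900 m; N'_3 = 93·cos1.3° = 93.0; c'Δl = 24.90; W sinα = 2.1
Slice 4: Δl = 2.9/cos10.4° = 2.948 m; N'_4 = 182·cos10.4° = 179.0; c'Δl = 38.62; W sinα = 32.9
Slice 5: Δl = 2.6/cos21.2° = 2.789 m; N'_5 = 181·cos21.2° = 168.8; c'Δl = 36.53; W sinα = 65.5
Slice 6: Δl = 2.1/cos31.1° = 2.453 m; N'_6 = 108·cos31.1° = 92.5; c'Δl = 32.13; W sinα = 55.8
Slice 7: Δl = 2.4/cos41.6° = 3.209 m; N'_7 = 52·cos41.6° = 38.9; c'Δl = 42.04; W sinα = 34.5
Σc'Δl = 226.2 kN/m; ΣN' = 660.0 kN/m; ΣW sinα = 178.0 kN/m
Resisting = 226.2 + 660.0·tan24.3° = 226.2 + 298.0 = 524.2 kN/m
FS = 524.2 / 178.0 = 2.945

FS = 2.94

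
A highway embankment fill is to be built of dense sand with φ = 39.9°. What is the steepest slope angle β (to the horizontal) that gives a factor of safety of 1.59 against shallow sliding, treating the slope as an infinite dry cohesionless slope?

β = 27.7°

For an infinite dry cohesionless slope FS = tanφ/tanβ, so tanβ = tanφ / FS.
tanβ = tan39.9° / 1.59 = 0.8361 / 1.59 = 0.5259
β = arctan(0.5259) = 27.74°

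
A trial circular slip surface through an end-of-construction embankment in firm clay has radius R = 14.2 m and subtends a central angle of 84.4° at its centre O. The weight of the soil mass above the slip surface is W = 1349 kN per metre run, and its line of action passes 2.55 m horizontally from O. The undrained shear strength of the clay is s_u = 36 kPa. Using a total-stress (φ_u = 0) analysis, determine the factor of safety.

Taking moments about the centre O, the resisting moment is provided by the undrained shear strength acting along the arc:
Arc length L_a = R·θ = 14.2·(84.4°·π/180) = 14.2·1.4731 = 20.92 m
M_R = s_u·L_a·R = 36·20.92·14.2 = 10693.0 kN·m/m
M_D = W·d = 1349·2.55 = 3439.9 kN·m/m
FS = M_R / M_D = 10693.0 / 3439.9 = 3.108

FS = 3.11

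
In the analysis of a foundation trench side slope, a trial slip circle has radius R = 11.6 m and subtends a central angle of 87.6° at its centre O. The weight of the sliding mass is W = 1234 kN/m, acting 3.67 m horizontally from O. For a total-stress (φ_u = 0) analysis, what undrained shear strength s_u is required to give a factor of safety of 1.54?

s_u = 33.9 kPa

FS = s_u·L_a·R / (W·d), so s_u = FS·W·d / (L_a·R).
Arc length L_a = R·θ = 11.6·(87.6°·π/180) = 11.6·1.5289 = 17.74 m
s_u = 1.54·1234·3.67 / (17.74·11.6) = 6974.3 / 205.73 = 33.90 kPa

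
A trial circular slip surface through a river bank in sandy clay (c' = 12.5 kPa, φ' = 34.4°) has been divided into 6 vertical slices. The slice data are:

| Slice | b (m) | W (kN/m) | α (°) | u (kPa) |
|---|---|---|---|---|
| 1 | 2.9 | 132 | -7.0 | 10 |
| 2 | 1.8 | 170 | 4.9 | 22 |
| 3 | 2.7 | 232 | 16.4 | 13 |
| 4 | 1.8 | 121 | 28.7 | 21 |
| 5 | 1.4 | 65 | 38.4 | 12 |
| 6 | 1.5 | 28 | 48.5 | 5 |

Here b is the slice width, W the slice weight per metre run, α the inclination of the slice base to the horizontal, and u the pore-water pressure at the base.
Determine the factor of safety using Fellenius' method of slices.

Ordinary method of slices: FS = Σ[c'·Δl_i + (W_i cosα_i − u_i·Δl_i)·tanφ'] / Σ W_i sinα_i, with Δl_i = b_i / cosα_i.
Slice 1: Δl = 2.9/cos(-7.0°) = 2.922 m; N'_1 = 132·cos(-7.0°) − 10·2.922 = 101.8; c'Δl = 36.52; W sinα = -16.1
Slice 2: Δl = 1.8/cos4.9° = 1.807 m; N'_2 = 170·cos4.9° − 22·1.807 = 129.6; c'Δl = 22.58; W sinα = 14.5
Slice 3: Δl = 2.7/cos16.4° = 2.815 m; N'_3 = 232·cos16.4° − 13·2.815 = 186.0; c'Δl = 35.18; W sinα = 65.5
Slice 4: Δl = 1.8/cos28.7° = 2.052 m; N'_4 = 121·cos28.7° − 21·2.052 = 63.0; c'Δl = 25.65; W sinα = 58.1
Slice 5: Δl = 1.4/cos38.4° = 1.786 m; N'_5 = 65·cos38.4° − 12·1.786 = 29.5; c'Δl = 22.33; W sinα = 40.4
Slice 6: Δl = 1.5/cos48.5° = 2.264 m; N'_6 = 28·cos48.5° − 5·2.264 = 7.2; c'Δl = 28.30; W sinα = 21.0
Σc'Δl = 170.6 kN/m; ΣN' = 517.2 kN/m; ΣW sinα = 183.4 kN/m
Resisting = 170.6 + 517.2·tan34.4° = 170.6 + 354.1 = 524.7 kN/m
FS = 524.7 / 183.4 = 2.861

FS = 2.86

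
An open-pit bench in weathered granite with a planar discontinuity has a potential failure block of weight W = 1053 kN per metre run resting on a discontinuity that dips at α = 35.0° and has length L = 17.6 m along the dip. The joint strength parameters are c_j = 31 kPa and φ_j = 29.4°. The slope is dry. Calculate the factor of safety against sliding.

FS = 1.71

Resolving the block weight along and normal to the plane and applying the Mohr–Coulomb strength on the joint:
N' = W cosα = 1053·cos35.0° = 862.6 kN/m
Driving force T = W sinα = 1053·sin35.0° = 604.0 kN/m
Resisting force R = c_j·L + N'·tanφ_j = 31·17.6 + 862.6·tan29.4° = 545.6 + 486.0 = 1031.6 kN/m
FS = R / T = 1031.6 / 604.0 = 1.708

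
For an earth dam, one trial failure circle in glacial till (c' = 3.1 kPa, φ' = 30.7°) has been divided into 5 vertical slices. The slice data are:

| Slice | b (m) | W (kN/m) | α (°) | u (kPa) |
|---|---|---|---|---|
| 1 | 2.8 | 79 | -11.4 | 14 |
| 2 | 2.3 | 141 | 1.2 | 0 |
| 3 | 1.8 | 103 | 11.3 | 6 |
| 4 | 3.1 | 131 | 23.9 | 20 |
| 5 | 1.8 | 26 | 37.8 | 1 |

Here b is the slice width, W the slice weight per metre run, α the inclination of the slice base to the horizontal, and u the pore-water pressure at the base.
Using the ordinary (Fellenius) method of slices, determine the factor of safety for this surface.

FS = 3.14

Ordinary method of slices: FS = Σ[c'·Δl_i + (W_i cosα_i − u_i·Δl_i)·tanφ'] / Σ W_i sinα_i, with Δl_i = b_i / cosα_i.
Slice 1: Δl = 2.8/cos(-11.4°) = 2.856 m; N'_1 = 79·cos(-11.4°) − 14·2.856 = 37.5; c'Δl = 8.85; W sinα = -15.6
Slice 2: Δl = 2.3/cos1.2° = 2.301 m; N'_2 = 141·cos1.2° − 0·2.301 = 141.0; c'Δl = 7.13; W sinα = 3.0
Slice 3: Δl = 1.8/cos11.3° = 1.836 m; N'_3 = 103·cos11.3° − 6·1.836 = 90.0; c'Δl = 5.69; W sinα = 20.2
Slice 4: Δl = 3.1/cos23.9° = 3.391 m; N'_4 = 131·cos23.9° − 20·3.391 = 52.0; c'Δl = 10.51; W sinα = 53.1
Slice 5: Δl = 1.8/cos37.8° = 2.278 m; N'_5 = 26·cos37.8° − 1·2.278 = 18.3; c'Δl = 7.06; W sinα = 15.9
Σc'Δl = 39.2 kN/m; ΣN' = 338.6 kN/m; ΣW sinα = 76.5 kN/m
Resisting = 39.2 + 338.6·tan30.7° = 39.2 + 201.1 = 240.3 kN/m
FS = 240.3 / 76.5 = 3.140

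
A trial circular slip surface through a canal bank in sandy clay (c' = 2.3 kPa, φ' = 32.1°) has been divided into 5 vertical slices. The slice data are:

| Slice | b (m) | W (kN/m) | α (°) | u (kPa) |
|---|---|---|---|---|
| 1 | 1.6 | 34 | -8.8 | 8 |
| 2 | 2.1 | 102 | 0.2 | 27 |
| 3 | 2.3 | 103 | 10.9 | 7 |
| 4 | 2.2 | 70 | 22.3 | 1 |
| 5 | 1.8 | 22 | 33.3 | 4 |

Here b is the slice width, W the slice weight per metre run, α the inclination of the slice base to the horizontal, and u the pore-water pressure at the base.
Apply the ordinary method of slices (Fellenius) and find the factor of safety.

Ordinary method of slices: FS = Σ[c'·Δl_i + (W_i cosα_i − u_i·Δl_i)·tanφ'] / Σ W_i sinα_i, with Δl_i = b_i / cosα_i.
Slice 1: Δl = 1.6/cos(-8.8°) = 1.619 m; N'_1 = 34·cos(-8.8°) − 8·1.619 = 20.6; c'Δl = 3.72; W sinα = -5.2
Slice 2: Δl = 2.1/cos0.2° = 2.100 m; N'_2 = 102·cos0.2° − 27·2.100 = 45.3; c'Δl = 4.83; W sinα = 0.4
Slice 3: Δl = 2.3/cos10.9° = 2.342 m; N'_3 = 103·cos10.9° − 7·2.342 = 84.7; c'Δl = 5.39; W sinα = 19.5
Slice 4: Δl = 2.2/cos22.3° = 2.378 m; N'_4 = 70·cos22.3° − 1·2.378 = 62.4; c'Δl = 5.47; W sinα = 26.6
Slice 5: Δl = 1.8/cos33.3° = 2.154 m; N'_5 = 22·cos33.3° − 4·2.154 = 9.8; c'Δl = 4.95; W sinα = 12.1
Σc'Δl = 24.4 kN/m; ΣN' = 222.9 kN/m; ΣW sinα = 53.3 kN/m
Resisting = 24.4 + 222.9·tan32.1° = 24.4 + 139.8 = 164.2 kN/m
FS = 164.2 / 53.3 = 3.082

FS = 3.08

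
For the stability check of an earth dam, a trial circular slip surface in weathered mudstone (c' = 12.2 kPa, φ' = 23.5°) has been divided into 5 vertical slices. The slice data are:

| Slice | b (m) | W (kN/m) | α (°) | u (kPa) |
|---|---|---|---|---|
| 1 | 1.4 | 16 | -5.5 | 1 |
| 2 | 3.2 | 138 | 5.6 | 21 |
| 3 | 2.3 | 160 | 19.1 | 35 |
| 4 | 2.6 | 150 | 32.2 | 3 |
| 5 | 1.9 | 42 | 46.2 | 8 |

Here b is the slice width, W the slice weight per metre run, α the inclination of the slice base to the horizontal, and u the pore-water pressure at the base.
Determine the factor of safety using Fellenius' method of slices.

Ordinary method of slices: FS = Σ[c'·Δl_i + (W_i cosα_i − u_i·Δl_i)·tanφ'] / Σ W_i sinα_i, with Δl_i = b_i / cosα_i.
Slice 1: Δl = 1.4/cos(-5.5°) = 1.406 m; N'_1 = 16·cos(-5.5°) − 1·1.406 = 14.5; c'Δl = 17.16; W sinα = -1.5
Slice 2: Δl = 3.2/cos5.6° = 3.215 m; N'_2 = 138·cos5.6° − 21·3.215 = 69.8; c'Δl = 39.23; W sinα = 13.5
Slice 3: Δl = 2.3/cos19.1° = 2.434 m; N'_3 = 160·cos19.1° − 35·2.434 = 66.0; c'Δl = 29.69; W sinα = 52.4
Slice 4: Δl = 2.6/cos32.2° = 3.073 m; N'_4 = 150·cos32.2° − 3·3.073 = 117.7; c'Δl = 37.49; W sinα = 79.9
Slice 5: Δl = 1.9/cos46.2° = 2.745 m; N'_5 = 42·cos46.2° − 8·2.745 = 7.1; c'Δl = 33.49; W sinα = 30.3
Σc'Δl = 157.1 kN/m; ΣN' = 275.2 kN/m; ΣW sinα = 174.5 kN/m
Resisting = 157.1 + 275.2·tan23.5° = 157.1 + 119.6 = 276.7 kN/m
FS = 276.7 / 174.5 = 1.585

FS = 1.59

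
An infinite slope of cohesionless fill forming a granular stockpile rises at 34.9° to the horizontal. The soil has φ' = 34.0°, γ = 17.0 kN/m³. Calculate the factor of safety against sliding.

For a dry cohesionless infinite slope the factor of safety is FS = tanφ' / tanβ.
FS = tan34.0° / tan34.9° = 0.6745 / 0.6976 = 0.967

FS = 0.97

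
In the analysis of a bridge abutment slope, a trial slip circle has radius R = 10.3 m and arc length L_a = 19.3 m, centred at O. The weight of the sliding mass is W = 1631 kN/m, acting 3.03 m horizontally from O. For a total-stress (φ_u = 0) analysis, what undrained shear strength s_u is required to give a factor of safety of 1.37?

FS = s_u·L_a·R / (W·d), so s_u = FS·W·d / (L_a·R).
s_u = 1.37·1631·3.03 / (19.30·10.3) = 6770.4 / 198.79 = 34.06 kPa

s_u = 34.1 kPa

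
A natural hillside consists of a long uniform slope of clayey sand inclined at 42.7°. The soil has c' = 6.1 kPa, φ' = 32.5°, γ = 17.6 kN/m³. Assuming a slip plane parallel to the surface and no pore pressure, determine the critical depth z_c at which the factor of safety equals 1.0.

z_c = 2.25 m

Setting FS = 1.00 in FS = [c' + γz cos²β tanφ'] / [γz sinβ cosβ] and solving for z:
z = c' / [γ cosβ (FS·sinβ − cosβ·tanφ')]
  = 6.1 / [17.6·cos42.7°·(1.00·sin42.7° − cos42.7°·tan32.5°)]
  = 6.1 / [17.6·0.7349·(1.00·0.6782 − 0.7349·0.6371)]
  = 6.1 / 2.7158 = 2.246 m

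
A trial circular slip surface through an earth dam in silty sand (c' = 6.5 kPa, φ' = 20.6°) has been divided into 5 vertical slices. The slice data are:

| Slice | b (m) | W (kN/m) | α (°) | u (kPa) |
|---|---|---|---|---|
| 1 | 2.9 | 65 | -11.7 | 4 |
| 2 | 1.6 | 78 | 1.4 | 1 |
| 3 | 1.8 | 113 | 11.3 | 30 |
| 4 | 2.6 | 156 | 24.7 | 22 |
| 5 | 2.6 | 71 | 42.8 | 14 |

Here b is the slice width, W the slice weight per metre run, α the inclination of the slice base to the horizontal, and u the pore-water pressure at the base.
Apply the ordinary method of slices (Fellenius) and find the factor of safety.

Ordinary method of slices: FS = Σ[c'·Δl_i + (W_i cosα_i − u_i·Δl_i)·tanφ'] / Σ W_i sinα_i, with Δl_i = b_i / cosα_i.
Slice 1: Δl = 2.9/cos(-11.7°) = 2.962 m; N'_1 = 65·cos(-11.7°) − 4·2.962 = 51.8; c'Δl = 19.25; W sinα = -13.2
Slice 2: Δl = 1.6/cos1.4° = 1.600 m; N'_2 = 78·cos1.4° − 1·1.600 = 76.4; c'Δl = 10.40; W sinα = 1.9
Slice 3: Δl = 1.8/cos11.3° = 1.836 m; N'_3 = 113·cos11.3° − 30·1.836 = 55.7; c'Δl = 11.93; W sinα = 22.1
Slice 4: Δl = 2.6/cos24.7° = 2.862 m; N'_4 = 156·cos24.7° − 22·2.862 = 78.8; c'Δl = 18.60; W sinα = 65.2
Slice 5: Δl = 2.6/cos42.8° = 3.544 m; N'_5 = 71·cos42.8° − 14·3.544 = 2.5; c'Δl = 23.03; W sinα = 48.2
Σc'Δl = 83.2 kN/m; ΣN' = 265.2 kN/m; ΣW sinα = 124.3 kN/m
Resisting = 83.2 + 265.2·tan20.6° = 83.2 + 99.7 = 182.9 kN/m
FS = 182.9 / 124.3 = 1.471

FS = 1.47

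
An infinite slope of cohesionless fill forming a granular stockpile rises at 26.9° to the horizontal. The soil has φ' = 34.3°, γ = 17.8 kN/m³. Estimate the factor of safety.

For a dry cohesionless infinite slope the factor of safety is FS = tanφ' / tanβ.
FS = tan34.3° / tan26.9° = 0.6822 / 0.5073 = 1.345

FS = 1.34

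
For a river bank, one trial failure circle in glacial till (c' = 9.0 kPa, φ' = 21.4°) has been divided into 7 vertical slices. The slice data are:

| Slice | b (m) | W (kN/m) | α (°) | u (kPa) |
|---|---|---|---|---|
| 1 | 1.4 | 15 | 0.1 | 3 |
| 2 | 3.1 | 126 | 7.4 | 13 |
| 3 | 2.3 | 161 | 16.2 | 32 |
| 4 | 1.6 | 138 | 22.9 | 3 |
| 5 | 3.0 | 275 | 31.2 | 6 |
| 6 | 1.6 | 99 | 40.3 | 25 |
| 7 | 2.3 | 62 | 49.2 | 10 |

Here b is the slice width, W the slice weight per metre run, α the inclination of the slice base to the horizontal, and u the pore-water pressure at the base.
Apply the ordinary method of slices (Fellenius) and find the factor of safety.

Ordinary method of slices: FS = Σ[c'·Δl_i + (W_i cosα_i − u_i·Δl_i)·tanφ'] / Σ W_i sinα_i, with Δl_i = b_i / cosα_i.
Slice 1: Δl = 1.4/cos0.1° = 1.400 m; N'_1 = 15·cos0.1° − 3·1.400 = 10.8; c'Δl = 12.60; W sinα = 0.0
Slice 2: Δl = 3.1/cos7.4° = 3.126 m; N'_2 = 126·cos7.4° − 13·3.126 = 84.3; c'Δl = 28.13; W sinα = 16.2
Slice 3: Δl = 2.3/cos16.2° = 2.395 m; N'_3 = 161·cos16.2° − 32·2.395 = 78.0; c'Δl = 21.56; W sinα = 44.9
Slice 4: Δl = 1.6/cos22.9° = 1.737 m; N'_4 = 138·cos22.9° − 3·1.737 = 121.9; c'Δl = 15.63; W sinα = 53.7
Slice 5: Δl = 3.0/cos31.2° = 3.507 m; N'_5 = 275·cos31.2° − 6·3.507 = 214.2; c'Δl = 31.57; W sinα = 142.5
Slice 6: Δl = 1.6/cos40.3° = 2.098 m; N'_6 = 99·cos40.3° − 25·2.098 = 23.1; c'Δl = 18.88; W sinα = 64.0
Slice 7: Δl = 2.3/cos49.2° = 3.520 m; N'_7 = 62·cos49.2° − 10·3.520 = 5.3; c'Δl = 31.68; W sinα = 46.9
Σc'Δl = 160.0 kN/m; ΣN' = 537.5 kN/m; ΣW sinα = 368.3 kN/m
Resisting = 160.0 + 537.5·tan21.4° = 160.0 + 210.7 = 370.7 kN/m
FS = 370.7 / 368.3 = 1.007

FS = 1.01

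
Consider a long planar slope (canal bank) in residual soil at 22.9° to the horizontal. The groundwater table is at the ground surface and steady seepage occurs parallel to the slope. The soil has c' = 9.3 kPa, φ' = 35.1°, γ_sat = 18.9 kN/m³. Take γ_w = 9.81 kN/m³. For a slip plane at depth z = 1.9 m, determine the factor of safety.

With seepage parallel to the slope and the water table at the surface, the effective normal stress on the slip plane uses the buoyant unit weight γ' = γ_sat − γ_w while the driving shear stress uses γ_sat:
FS = [c' + γ' z cos²β tanφ'] / [γ_sat z sinβ cosβ]
γ' = 18.9 − 9.81 = 9.09 kN/m³
Numerator = 9.3 + 9.09·1.9·cos²22.9°·tan35.1° = 9.3 + 9.09·1.9·0.8486·0.7028 = 19.600 kPa
Denominator = 18.9·1.9·sin22.9°·cos22.9° = 18.9·1.9·0.3891·0.9212 = 12.872 kPa
FS = 19.600 / 12.872 = 1.523

FS = 1.52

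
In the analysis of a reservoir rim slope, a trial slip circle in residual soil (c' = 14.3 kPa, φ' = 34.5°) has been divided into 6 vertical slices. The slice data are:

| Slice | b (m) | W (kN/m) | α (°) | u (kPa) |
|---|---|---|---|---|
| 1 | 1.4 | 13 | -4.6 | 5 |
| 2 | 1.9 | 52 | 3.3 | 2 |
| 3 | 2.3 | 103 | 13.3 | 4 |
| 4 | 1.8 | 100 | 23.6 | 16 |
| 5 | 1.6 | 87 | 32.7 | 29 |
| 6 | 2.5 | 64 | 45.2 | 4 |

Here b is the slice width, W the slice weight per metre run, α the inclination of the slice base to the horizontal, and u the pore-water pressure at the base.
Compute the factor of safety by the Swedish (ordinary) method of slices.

Ordinary method of slices: FS = Σ[c'·Δl_i + (W_i cosα_i − u_i·Δl_i)·tanφ'] / Σ W_i sinα_i, with Δl_i = b_i / cosα_i.
Slice 1: Δl = 1.4/cos(-4.6°) = 1.405 m; N'_1 = 13·cos(-4.6°) − 5·1.405 = 5.9; c'Δl = 20.08; W sinα = -1.0
Slice 2: Δl = 1.9/cos3.3° = 1.903 m; N'_2 = 52·cos3.3° − 2·1.903 = 48.1; c'Δl = 27.22; W sinα = 3.0
Slice 3: Δl = 2.3/cos13.3° = 2.363 m; N'_3 = 103·cos13.3° − 4·2.363 = 90.8; c'Δl = 33.80; W sinα = 23.7
Slice 4: Δl = 1.8/cos23.6° = 1.964 m; N'_4 = 100·cos23.6° − 16·1.964 = 60.2; c'Δl = 28.09; W sinα = 40.0
Slice 5: Δl = 1.6/cos32.7° = 1.901 m; N'_5 = 87·cos32.7° − 29·1.901 = 18.1; c'Δl = 27.19; W sinα = 47.0
Slice 6: Δl = 2.5/cos45.2° = 3.548 m; N'_6 = 64·cos45.2° − 4·3.548 = 30.9; c'Δl = 50.74; W sinα = 45.4
Σc'Δl = 187.1 kN/m; ΣN' = 254.0 kN/m; ΣW sinα = 158.1 kN/m
Resisting = 187.1 + 254.0·tan34.5° = 187.1 + 174.6 = 361.7 kN/m
FS = 361.7 / 158.1 = 2.288

FS = 2.29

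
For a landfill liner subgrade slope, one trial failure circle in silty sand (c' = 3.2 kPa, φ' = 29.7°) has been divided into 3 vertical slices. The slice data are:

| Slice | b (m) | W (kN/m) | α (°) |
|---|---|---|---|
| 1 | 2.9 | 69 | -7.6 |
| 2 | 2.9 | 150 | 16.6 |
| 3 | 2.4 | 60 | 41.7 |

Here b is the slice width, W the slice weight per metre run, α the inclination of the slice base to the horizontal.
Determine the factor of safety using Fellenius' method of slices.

Ordinary method of slices: FS = Σ[c'·Δl_i + (W_i cosα_i)·tanφ'] / Σ W_i sinα_i, with Δl_i = b_i / cosα_i.
Slice 1: Δl = 2.9/cos(-7.6°) = 2.926 m; N'_1 = 69·cos(-7.6°) = 68.4; c'Δl = 9.36; W sinα = -9.1
Slice 2: Δl = 2.9/cos16.6° = 3.026 m; N'_2 = 150·cos16.6° = 143.7; c'Δl = 9.68; W sinα = 42.9
Slice 3: Δl = 2.4/cos41.7° = 3.214 m; N'_3 = 60·cos41.7° = 44.8; c'Δl = 10.29; W sinα = 39.9
Σc'Δl = 29.3 kN/m; ΣN' = 256.9 kN/m; ΣW sinα = 73.6 kN/m
Resisting = 29.3 + 256.9·tan29.7° = 29.3 + 146.6 = 175.9 kN/m
FS = 175.9 / 73.6 = 2.388

FS = 2.39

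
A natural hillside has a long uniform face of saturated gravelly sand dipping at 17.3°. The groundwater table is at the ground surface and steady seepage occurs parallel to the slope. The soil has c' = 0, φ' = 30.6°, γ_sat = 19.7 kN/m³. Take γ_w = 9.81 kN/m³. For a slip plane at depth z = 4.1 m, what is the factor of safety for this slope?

With seepage parallel to the slope and the water table at the surface, the effective normal stress on the slip plane uses the buoyant unit weight γ' = γ_sat − γ_w while the driving shear stress uses γ_sat:
FS = [c' + γ' z cos²β tanφ'] / [γ_sat z sinβ cosβ]
(For c' = 0 this reduces to FS = (γ'/γ_sat)·tanφ'/tanβ.)
γ' = 19.7 − 9.81 = 9.89 kN/m³
Numerator = 0.0 + 9.89·4.1·cos²17.3°·tan30.6° = 0.0 + 9.89·4.1·0.9116·0.5914 = 21.860 kPa
Denominator = 19.7·4.1·sin17.3°·cos17.3° = 19.7·4.1·0.2974·0.9548 = 22.932 kPa
FS = 21.860 / 22.932 = 0.953

FS = 0.95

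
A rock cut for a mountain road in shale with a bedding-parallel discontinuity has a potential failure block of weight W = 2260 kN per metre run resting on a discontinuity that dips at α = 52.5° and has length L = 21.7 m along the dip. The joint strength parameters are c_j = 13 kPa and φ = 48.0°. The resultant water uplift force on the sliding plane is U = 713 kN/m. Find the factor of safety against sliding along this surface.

Resolving the block weight along and normal to the plane and applying the Mohr–Coulomb strength on the joint:
N' = W cosα − U = 2260·cos52.5° − 713 = 662.8 kN/m
Driving force T = W sinα = 2260·sin52.5° = 1793.0 kN/m
Resisting force R = c_j·L + N'·tanφ = 13·21.7 + 662.8·tan48.0° = 282.1 + 736.1 = 1018.2 kN/m
FS = R / T = 1018.2 / 1793.0 = 0.568

FS = 0.57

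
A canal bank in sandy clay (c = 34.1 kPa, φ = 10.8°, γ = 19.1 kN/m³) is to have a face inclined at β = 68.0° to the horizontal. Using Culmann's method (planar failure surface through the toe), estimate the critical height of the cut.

H_c = 14.19 m

Culmann's analysis gives the critical failure plane at α_cr = (β + φ)/2 = (68.0 + 10.8)/2 = 39.4°, and the critical height
H_c = (4c/γ) · sinβ cosφ / [1 − cos(β − φ)]
    = (4·34.1/19.1) · sin68.0°·cos10.8° / [1 − cos(57.2°)]
    = 7.141 · 0.9272·0.9823 / [1 − 0.5417]
    = 7.141 · 0.9108 / 0.4583
    = 14.19 m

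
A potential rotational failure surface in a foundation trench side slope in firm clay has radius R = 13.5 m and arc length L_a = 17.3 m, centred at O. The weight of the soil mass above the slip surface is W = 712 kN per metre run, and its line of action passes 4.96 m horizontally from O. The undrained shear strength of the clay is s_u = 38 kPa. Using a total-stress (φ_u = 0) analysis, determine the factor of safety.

FS = 2.51

Taking moments about the centre O, the resisting moment is provided by the undrained shear strength acting along the arc:
M_R = s_u·L_a·R = 38·17.30·13.5 = 8874.9 kN·m/m
M_D = W·d = 712·4.96 = 3531.5 kN·m/m
FS = M_R / M_D = 8874.9 / 3531.5 = 2.513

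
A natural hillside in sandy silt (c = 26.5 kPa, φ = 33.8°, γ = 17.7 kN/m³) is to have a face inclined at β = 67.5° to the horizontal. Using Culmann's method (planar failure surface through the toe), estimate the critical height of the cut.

Culmann's analysis gives the critical failure plane at α_cr = (β + φ)/2 = (67.5 + 33.8)/2 = 50.6°, and the critical height
H_c = (4c/γ) · sinβ cosφ / [1 − cos(β − φ)]
    = (4·26.5/17.7) · sin67.5°·cos33.8° / [1 − cos(33.7°)]
    = 5.989 · 0.9239·0.8310 / [1 − 0.8320]
    = 5.989 · 0.7677 / 0.1680
    = 27.36 m

H_c = 27.36 m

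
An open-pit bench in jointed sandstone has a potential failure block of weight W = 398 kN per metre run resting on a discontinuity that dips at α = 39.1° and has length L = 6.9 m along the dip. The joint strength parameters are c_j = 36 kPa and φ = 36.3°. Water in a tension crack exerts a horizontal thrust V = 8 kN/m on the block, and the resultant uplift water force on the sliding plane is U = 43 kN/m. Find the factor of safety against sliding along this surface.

FS = 1.71

Resolving the block weight along and normal to the plane and applying the Mohr–Coulomb strength on the joint:
N' = W cosα − U − V sinα = 398·cos39.1° − 43 − 8·sin39.1° = 260.8 kN/m
Driving force T = W sinα + V cosα = 398·sin39.1° + 8·cos39.1° = 257.2 kN/m
Resisting force R = c_j·L + N'·tanφ = 36·6.9 + 260.8·tan36.3° = 248.4 + 191.6 = 440.0 kN/m
FS = R / T = 440.0 / 257.2 = 1.711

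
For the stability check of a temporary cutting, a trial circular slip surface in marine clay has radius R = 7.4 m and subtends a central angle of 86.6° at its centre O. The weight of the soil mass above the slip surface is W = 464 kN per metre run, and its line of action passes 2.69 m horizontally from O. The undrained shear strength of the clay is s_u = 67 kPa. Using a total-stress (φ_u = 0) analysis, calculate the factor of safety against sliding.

Taking moments about the centre O, the resisting moment is provided by the undrained shear strength acting along the arc:
Arc length L_a = R·θ = 7.4·(86.6°·π/180) = 7.4·1.5115 = 11.18 m
M_R = s_u·L_a·R = 67·11.18·7.4 = 5545.4 kN·m/m
M_D = W·d = 464·2.69 = 1248.2 kN·m/m
FS = M_R / M_D = 5545.4 / 1248.2 = 4.443

FS = 4.44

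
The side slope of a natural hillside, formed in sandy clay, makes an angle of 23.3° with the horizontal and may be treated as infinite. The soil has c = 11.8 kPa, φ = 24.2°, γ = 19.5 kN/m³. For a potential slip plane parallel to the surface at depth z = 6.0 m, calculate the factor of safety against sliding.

For an infinite slope with a slip plane parallel to the surface (no pore pressure): FS = [c + γz cos²β tanφ] / [γz sinβ cosβ].
γz = 19.5·6.0 = 117.00 kN/m²
Numerator = 11.8 + 117.00·cos²23.3°·tan24.2° = 11.8 + 117.00·0.8435·0.4494 = 56.155 kPa
Denominator = 117.00·sin23.3°·cos23.3° = 117.00·0.3955·0.9184 = 42.505 kPa
FS = 56.155 / 42.505 = 1.321

FS = 1.32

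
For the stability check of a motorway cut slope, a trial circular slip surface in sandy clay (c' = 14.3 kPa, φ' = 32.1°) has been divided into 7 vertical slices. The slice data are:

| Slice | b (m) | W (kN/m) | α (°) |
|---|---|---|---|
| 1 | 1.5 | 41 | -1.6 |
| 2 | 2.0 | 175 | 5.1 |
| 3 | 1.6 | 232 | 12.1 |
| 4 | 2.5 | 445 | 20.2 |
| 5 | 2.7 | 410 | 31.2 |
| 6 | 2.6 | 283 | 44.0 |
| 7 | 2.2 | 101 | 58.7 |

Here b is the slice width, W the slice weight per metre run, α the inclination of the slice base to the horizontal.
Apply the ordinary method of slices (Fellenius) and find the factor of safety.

Ordinary method of slices: FS = Σ[c'·Δl_i + (W_i cosα_i)·tanφ'] / Σ W_i sinα_i, with Δl_i = b_i / cosα_i.
Slice 1: Δl = 1.5/cos(-1.6°) = 1.501 m; N'_1 = 41·cos(-1.6°) = 41.0; c'Δl = 21.46; W sinα = -1.1
Slice 2: Δl = 2.0/cos5.1° = 2.008 m; N'_2 = 175·cos5.1° = 174.3; c'Δl = 28.71; W sinα = 15.6
Slice 3: Δl = 1.6/cos12.1° = 1.636 m; N'_3 = 232·cos12.1° = 226.8; c'Δl = 23.40; W sinα = 48.6
Slice 4: Δl = 2.5/cos20.2° = 2.664 m; N'_4 = 445·cos20.2° = 417.6; c'Δl = 38.09; W sinα = 153.7
Slice 5: Δl = 2.7/cos31.2° = 3.157 m; N'_5 = 410·cos31.2° = 350.7; c'Δl = 45.14; W sinα = 212.4
Slice 6: Δl = 2.6/cos44.0° = 3.614 m; N'_6 = 283·cos44.0° = 203.6; c'Δl = 51.69; W sinα = 196.6
Slice 7: Δl = 2.2/cos58.7° = 4.235 m; N'_7 = 101·cos58.7° = 52.5; c'Δl = 60.56; W sinα = 86.3
Σc'Δl = 269.0 kN/m; ΣN' = 1466.5 kN/m; ΣW sinα = 712.0 kN/m
Resisting = 269.0 + 1466.5·tan32.1° = 269.0 + 919.9 = 1189.0 kN/m
FS = 1189.0 / 712.0 = 1.670

FS = 1.67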